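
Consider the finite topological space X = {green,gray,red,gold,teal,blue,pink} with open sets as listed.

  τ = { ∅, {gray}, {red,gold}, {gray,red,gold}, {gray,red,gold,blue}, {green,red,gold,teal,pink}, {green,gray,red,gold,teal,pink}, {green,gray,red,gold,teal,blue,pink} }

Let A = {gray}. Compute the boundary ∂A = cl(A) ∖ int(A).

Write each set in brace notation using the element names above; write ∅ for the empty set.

opens ⊆ A: ∅, {gray}; union → int = {gray}
complement {green,red,gold,teal,blue,pink}; its interior {green,red,gold,teal,pink}; cl(A) = X∖{green,red,gold,teal,pink} = {gray,blue}
boundary = {gray,blue} ∖ {gray} = {blue}

{blue}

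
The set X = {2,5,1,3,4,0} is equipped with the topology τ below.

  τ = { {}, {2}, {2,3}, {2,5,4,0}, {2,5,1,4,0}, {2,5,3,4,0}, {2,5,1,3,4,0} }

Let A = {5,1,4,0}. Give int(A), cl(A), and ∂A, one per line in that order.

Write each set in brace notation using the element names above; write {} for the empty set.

int(A) = {}
cl(A)  = {5,1,4,0}
∂A     = {5,1,4,0}

opens ⊆ A: {}; union → int = {}
complement {2,3}; its interior {2,3}; cl(A) = X∖{2,3} = {5,1,4,0}
boundary = {5,1,4,0} ∖ {} = {5,1,4,0}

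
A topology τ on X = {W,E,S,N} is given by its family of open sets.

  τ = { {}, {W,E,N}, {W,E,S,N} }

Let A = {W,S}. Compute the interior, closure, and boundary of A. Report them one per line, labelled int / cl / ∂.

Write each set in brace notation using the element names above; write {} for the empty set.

int(A) = {}
cl(A)  = {W,E,S,N}
∂A     = {W,E,S,N}

interior: largest open inside A is {} (from {})
cl via duality: int({E,N}) = {}, so X∖{} = {W,E,S,N}
cl∖int = {W,E,S,N}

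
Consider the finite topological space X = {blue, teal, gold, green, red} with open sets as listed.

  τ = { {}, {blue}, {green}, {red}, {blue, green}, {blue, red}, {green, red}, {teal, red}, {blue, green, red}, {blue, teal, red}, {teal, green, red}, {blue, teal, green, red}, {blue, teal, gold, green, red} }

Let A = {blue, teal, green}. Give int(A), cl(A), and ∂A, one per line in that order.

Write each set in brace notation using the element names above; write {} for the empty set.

int(A) = {blue, green}
cl(A)  = {blue, teal, gold, green}
∂A     = {teal, gold}

interior: largest open inside A is {blue, green} (from {}, {green}, {blue}, {blue, green})
cl via duality: int({gold, red}) = {red}, so X∖{red} = {blue, teal, gold, green}
cl∖int = {teal, gold}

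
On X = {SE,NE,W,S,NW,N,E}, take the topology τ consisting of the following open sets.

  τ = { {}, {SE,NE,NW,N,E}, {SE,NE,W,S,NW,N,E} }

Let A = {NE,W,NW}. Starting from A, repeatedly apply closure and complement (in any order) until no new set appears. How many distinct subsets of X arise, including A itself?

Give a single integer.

4

complement {SE,S,N,E}; its interior {}; cl(A) = X∖{} = {SE,NE,W,S,NW,N,E}
With k = closure, c = complement:
  1. A     = {NE,W,NW}
  2. kA    = {SE,NE,W,S,NW,N,E}
  3. cA    = {SE,S,N,E}
  4. ckA   = {}
k, c of each give nothing new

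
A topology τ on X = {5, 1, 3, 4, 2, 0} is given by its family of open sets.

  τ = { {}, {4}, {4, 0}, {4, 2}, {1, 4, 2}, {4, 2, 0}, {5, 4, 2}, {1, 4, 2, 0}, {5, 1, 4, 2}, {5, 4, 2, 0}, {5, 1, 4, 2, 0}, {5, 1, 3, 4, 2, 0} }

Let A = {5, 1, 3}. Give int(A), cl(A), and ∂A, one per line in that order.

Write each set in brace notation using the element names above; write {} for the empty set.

interior: largest open inside A is {} (from {})
cl via duality: int({4, 2, 0}) = {4, 2, 0}, so X∖{4, 2, 0} = {5, 1, 3}
cl∖int = {5, 1, 3}

int(A) = {}
cl(A)  = {5, 1, 3}
∂A     = {5, 1, 3}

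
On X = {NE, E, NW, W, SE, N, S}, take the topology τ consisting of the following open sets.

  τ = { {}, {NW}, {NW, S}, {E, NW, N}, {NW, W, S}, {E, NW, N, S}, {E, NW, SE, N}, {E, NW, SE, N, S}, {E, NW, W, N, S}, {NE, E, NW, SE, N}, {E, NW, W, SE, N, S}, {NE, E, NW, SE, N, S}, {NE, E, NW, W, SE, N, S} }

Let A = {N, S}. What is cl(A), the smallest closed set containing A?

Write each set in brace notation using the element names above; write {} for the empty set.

{NE, E, W, SE, N, S}

cl via duality: int({NE, E, NW, W, SE}) = {NW}, so X∖{NW} = {NE, E, W, SE, N, S}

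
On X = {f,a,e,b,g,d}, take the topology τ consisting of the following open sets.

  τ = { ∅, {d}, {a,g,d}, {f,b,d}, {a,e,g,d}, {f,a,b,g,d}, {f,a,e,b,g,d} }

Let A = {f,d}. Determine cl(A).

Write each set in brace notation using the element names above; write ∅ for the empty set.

X∖A={a,e,b,g}, int(X∖A)=∅, hence cl(A)={f,a,e,b,g,d}

{f,a,e,b,g,d}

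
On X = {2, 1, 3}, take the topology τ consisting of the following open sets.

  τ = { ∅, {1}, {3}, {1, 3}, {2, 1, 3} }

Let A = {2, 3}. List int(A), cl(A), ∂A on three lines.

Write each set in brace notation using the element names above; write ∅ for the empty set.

int(A) = {3}
cl(A)  = {2, 3}
∂A     = {2}

open subsets of A: ∅, {3}; so int(A) = {3}
closure: X∖int(X∖A) = X∖{1} = {2, 3}
∂A = {2, 3} minus {3} = {2}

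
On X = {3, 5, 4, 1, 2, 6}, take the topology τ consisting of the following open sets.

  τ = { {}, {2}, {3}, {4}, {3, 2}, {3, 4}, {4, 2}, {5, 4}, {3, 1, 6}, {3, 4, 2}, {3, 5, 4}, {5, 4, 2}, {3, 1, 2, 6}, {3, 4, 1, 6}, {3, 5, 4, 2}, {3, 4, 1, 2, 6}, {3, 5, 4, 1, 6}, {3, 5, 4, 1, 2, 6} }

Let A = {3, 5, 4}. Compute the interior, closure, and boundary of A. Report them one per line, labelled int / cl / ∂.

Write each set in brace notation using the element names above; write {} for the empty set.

int(A) = {3, 5, 4}
cl(A)  = {3, 5, 4, 1, 6}
∂A     = {1, 6}

interior: largest open inside A is {3, 5, 4} (from {}, {4}, {3}, {3, 4}, {5, 4}, {3, 5, 4})
cl via duality: int({1, 2, 6}) = {2}, so X∖{2} = {3, 5, 4, 1, 6}
cl∖int = {1, 6}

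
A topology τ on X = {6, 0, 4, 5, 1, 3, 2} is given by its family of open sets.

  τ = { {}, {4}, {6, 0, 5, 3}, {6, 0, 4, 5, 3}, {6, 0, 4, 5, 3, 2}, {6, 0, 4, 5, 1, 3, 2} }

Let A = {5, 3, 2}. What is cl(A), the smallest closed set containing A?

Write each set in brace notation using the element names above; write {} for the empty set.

closure: X∖int(X∖A) = X∖{4} = {6, 0, 5, 1, 3, 2}

{6, 0, 5, 1, 3, 2}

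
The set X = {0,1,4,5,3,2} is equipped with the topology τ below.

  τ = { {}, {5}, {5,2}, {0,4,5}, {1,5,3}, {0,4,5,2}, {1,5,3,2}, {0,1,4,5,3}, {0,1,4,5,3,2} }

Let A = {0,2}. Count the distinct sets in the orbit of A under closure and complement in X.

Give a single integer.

cl via duality: int({1,4,5,3}) = {1,5,3}, so X∖{1,5,3} = {0,4,2}
Write k for closure, c for complement:
  1. A     = {0,2}
  2. kA    = {0,4,2}
  3. cA    = {1,4,5,3}
  4. ckA   = {1,5,3}
  5. kcA   = {0,1,4,5,3,2}
  6. ckcA  = {}
applying k or c yields no new set

6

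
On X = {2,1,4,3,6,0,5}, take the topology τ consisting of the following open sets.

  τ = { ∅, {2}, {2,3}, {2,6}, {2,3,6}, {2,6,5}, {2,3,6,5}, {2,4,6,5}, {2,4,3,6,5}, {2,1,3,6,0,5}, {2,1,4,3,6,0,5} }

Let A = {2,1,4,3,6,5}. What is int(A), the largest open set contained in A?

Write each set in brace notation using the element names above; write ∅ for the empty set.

U open, U⊆A: ∅, {2}, {2,3}, {2,6}, {2,6,5}, {2,3,6}, {2,4,6,5}, {2,3,6,5}, {2,4,3,6,5}. int(A) = ⋃ = {2,4,3,6,5}

{2,4,3,6,5}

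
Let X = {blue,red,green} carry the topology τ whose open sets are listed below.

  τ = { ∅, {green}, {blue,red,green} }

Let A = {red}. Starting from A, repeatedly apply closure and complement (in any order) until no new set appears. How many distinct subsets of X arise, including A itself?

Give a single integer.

6

closure: X∖int(X∖A) = X∖{green} = {blue,red}
Let k=closure and c=complement:
  1. A     = {red}
  2. kA    = {blue,red}
  3. cA    = {blue,green}
  4. ckA   = {green}
  5. kcA   = {blue,red,green}
  6. ckcA  = ∅
— saturated at 6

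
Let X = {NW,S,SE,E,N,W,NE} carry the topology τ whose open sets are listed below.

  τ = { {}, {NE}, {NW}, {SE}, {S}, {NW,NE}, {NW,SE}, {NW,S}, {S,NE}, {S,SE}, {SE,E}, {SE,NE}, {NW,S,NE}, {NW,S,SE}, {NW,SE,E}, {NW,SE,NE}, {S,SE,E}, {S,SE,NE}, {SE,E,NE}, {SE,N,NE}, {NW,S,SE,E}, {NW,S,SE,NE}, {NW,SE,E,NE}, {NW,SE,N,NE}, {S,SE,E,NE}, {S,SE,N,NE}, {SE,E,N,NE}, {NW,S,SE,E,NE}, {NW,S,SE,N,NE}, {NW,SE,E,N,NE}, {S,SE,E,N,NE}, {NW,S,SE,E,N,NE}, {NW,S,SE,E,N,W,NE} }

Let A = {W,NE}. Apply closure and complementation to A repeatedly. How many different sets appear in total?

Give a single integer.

6

X∖A={NW,S,SE,E,N}, int(X∖A)={NW,S,SE,E}, hence cl(A)={N,W,NE}
Orbit (k=closure, c=complement):
  1. A     = {W,NE}
  2. kA    = {N,W,NE}
  3. cA    = {NW,S,SE,E,N}
  4. ckA   = {NW,S,SE,E}
  5. kcA   = {NW,S,SE,E,N,W}
  6. ckcA  = {NE}
(closed under both — stop)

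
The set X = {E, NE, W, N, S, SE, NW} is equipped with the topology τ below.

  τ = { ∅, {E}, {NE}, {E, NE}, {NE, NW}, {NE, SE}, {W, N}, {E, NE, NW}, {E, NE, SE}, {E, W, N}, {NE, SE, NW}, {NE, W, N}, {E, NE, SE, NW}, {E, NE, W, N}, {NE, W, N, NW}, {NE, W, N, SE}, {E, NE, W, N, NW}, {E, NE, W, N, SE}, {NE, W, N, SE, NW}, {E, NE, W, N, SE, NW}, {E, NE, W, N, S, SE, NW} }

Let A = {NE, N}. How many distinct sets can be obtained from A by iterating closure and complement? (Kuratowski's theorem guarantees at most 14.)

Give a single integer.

complement {E, W, S, SE, NW}; its interior {E}; cl(A) = X∖{E} = {NE, W, N, S, SE, NW}
With k = closure, c = complement:
  1. A     = {NE, N}
  2. kA    = {NE, W, N, S, SE, NW}
  3. cA    = {E, W, S, SE, NW}
  4. ckA   = {E}
  5. kcA   = {E, W, N, S, SE, NW}
  6. kckA  = {E, S}
  7. ckcA  = {NE}
  8. ckckA = {NE, W, N, SE, NW}
  9. kckcA = {NE, S, SE, NW}
  10. ckckcA = {E, W, N}
  11. kckckcA = {E, W, N, S}
  12. ckckckcA = {NE, SE, NW}
k, c of each give nothing new

12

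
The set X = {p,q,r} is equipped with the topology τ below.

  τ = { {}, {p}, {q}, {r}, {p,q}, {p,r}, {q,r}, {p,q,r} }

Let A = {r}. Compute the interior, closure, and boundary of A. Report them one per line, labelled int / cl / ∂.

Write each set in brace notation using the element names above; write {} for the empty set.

int(A) = {r}
cl(A)  = {r}
∂A     = {}

open subsets of A: {}, {r}; so int(A) = {r}
closure: X∖int(X∖A) = X∖{p,q} = {r}
∂A = {r} minus {r} = {}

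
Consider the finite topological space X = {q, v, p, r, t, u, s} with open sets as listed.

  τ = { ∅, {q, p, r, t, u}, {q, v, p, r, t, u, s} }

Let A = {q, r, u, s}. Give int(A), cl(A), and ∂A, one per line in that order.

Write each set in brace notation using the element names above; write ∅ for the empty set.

int(A) = ∅
cl(A)  = {q, v, p, r, t, u, s}
∂A     = {q, v, p, r, t, u, s}

open subsets of A: ∅; so int(A) = ∅
closure: X∖int(X∖A) = X∖∅ = {q, v, p, r, t, u, s}
∂A = {q, v, p, r, t, u, s} minus ∅ = {q, v, p, r, t, u, s}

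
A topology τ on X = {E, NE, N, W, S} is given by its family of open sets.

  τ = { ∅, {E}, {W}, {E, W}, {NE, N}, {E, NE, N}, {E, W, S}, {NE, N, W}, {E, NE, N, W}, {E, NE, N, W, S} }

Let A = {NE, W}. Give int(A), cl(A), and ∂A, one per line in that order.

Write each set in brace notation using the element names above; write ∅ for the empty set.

U open, U⊆A: ∅, {W}. int(A) = ⋃ = {W}
X∖A={E, N, S}, int(X∖A)={E}, hence cl(A)={NE, N, W, S}
∂A: remove int from cl → {NE, N, S}

int(A) = {W}
cl(A)  = {NE, N, W, S}
∂A     = {NE, N, S}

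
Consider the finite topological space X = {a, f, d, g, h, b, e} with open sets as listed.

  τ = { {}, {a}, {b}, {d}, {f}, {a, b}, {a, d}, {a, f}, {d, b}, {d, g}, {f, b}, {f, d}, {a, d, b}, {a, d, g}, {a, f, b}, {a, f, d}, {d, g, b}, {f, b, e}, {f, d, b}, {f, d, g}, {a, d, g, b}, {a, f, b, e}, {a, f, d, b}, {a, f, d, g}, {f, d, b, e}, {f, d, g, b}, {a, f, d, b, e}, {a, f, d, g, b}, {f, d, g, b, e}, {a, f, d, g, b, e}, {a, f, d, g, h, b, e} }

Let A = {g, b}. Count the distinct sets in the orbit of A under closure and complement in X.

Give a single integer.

X∖A={a, f, d, h, e}, int(X∖A)={a, f, d}, hence cl(A)={g, h, b, e}
Orbit (k=closure, c=complement):
  1. A     = {g, b}
  2. kA    = {g, h, b, e}
  3. cA    = {a, f, d, h, e}
  4. ckA   = {a, f, d}
  5. kcA   = {a, f, d, g, h, e}
  6. ckcA  = {b}
  7. kckcA = {h, b, e}
  8. ckckcA = {a, f, d, g}
(closed under both — stop)

8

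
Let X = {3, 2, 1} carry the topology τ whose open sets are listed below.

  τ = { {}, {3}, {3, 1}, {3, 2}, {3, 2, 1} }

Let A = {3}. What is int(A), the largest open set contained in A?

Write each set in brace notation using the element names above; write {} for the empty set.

{3}

U open, U⊆A: {}, {3}. int(A) = ⋃ = {3}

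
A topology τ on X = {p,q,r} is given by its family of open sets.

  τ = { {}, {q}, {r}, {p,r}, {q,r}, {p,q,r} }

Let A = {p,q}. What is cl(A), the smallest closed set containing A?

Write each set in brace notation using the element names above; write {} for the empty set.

{p,q}

cl via duality: int({r}) = {r}, so X∖{r} = {p,q}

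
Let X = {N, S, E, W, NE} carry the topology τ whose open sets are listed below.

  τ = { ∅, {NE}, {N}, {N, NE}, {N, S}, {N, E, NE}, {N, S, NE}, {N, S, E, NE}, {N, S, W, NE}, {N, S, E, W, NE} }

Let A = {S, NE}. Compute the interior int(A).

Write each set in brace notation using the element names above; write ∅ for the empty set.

{NE}

open subsets of A: ∅, {NE}; so int(A) = {NE}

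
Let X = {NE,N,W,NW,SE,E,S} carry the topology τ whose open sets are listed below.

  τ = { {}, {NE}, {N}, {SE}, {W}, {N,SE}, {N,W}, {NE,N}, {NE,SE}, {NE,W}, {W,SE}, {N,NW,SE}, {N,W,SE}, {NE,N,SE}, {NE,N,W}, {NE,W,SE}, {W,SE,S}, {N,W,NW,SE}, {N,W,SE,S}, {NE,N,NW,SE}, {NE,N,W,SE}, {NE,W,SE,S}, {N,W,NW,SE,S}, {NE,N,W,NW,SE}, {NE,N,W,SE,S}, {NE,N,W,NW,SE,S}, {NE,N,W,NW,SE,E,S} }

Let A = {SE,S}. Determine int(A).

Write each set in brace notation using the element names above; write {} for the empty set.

{SE}

interior: largest open inside A is {SE} (from {}, {SE})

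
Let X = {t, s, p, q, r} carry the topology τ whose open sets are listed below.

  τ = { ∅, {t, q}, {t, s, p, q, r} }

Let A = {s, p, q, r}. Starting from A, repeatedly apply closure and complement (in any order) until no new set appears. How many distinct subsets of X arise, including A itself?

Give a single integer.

4

complement {t}; its interior ∅; cl(A) = X∖∅ = {t, s, p, q, r}
With k = closure, c = complement:
  1. A     = {s, p, q, r}
  2. kA    = {t, s, p, q, r}
  3. cA    = {t}
  4. ckA   = ∅
k, c of each give nothing new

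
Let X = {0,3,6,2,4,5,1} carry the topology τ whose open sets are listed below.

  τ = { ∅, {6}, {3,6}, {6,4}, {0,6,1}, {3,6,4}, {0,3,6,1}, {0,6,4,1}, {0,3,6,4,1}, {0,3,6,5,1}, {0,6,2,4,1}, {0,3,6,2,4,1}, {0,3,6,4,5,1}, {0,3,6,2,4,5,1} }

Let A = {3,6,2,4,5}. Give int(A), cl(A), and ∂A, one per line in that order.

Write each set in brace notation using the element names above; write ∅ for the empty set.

int(A) = {3,6,4}
cl(A)  = {0,3,6,2,4,5,1}
∂A     = {0,2,5,1}

open subsets of A: ∅, {6}, {3,6}, {6,4}, {3,6,4}; so int(A) = {3,6,4}
closure: X∖int(X∖A) = X∖∅ = {0,3,6,2,4,5,1}
∂A = {0,3,6,2,4,5,1} minus {3,6,4} = {0,2,5,1}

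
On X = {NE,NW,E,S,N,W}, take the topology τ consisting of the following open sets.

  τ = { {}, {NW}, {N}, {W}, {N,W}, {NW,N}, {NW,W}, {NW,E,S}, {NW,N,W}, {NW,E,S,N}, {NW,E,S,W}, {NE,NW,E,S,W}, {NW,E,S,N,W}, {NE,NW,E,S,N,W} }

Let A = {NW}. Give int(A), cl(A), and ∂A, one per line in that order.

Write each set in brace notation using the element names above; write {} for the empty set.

open subsets of A: {}, {NW}; so int(A) = {NW}
closure: X∖int(X∖A) = X∖{N,W} = {NE,NW,E,S}
∂A = {NE,NW,E,S} minus {NW} = {NE,E,S}

int(A) = {NW}
cl(A)  = {NE,NW,E,S}
∂A     = {NE,E,S}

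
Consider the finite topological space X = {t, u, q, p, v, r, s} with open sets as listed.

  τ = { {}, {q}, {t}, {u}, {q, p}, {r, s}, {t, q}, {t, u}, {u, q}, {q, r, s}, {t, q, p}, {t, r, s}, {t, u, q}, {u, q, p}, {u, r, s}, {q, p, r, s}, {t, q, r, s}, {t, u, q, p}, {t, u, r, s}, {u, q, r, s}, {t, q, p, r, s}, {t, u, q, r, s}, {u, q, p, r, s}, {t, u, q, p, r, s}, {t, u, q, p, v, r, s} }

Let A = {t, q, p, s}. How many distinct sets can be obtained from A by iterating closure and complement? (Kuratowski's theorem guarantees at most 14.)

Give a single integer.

cl via duality: int({u, v, r}) = {u}, so X∖{u} = {t, q, p, v, r, s}
Write k for closure, c for complement:
  1. A     = {t, q, p, s}
  2. kA    = {t, q, p, v, r, s}
  3. cA    = {u, v, r}
  4. ckA   = {u}
  5. kcA   = {u, v, r, s}
  6. kckA  = {u, v}
  7. ckcA  = {t, q, p}
  8. ckckA = {t, q, p, r, s}
  9. kckcA = {t, q, p, v}
  10. ckckcA = {u, r, s}
applying k or c yields no new set

10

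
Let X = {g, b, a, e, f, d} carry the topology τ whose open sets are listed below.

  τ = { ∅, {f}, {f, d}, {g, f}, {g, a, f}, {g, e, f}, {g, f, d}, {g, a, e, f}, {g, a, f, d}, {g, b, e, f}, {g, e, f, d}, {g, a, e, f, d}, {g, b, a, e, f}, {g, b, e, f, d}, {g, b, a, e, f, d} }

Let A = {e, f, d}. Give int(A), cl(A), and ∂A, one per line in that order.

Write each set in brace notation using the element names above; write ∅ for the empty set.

int(A) = {f, d}
cl(A)  = {g, b, a, e, f, d}
∂A     = {g, b, a, e}

interior: largest open inside A is {f, d} (from ∅, {f}, {f, d})
cl via duality: int({g, b, a}) = ∅, so X∖∅ = {g, b, a, e, f, d}
cl∖int = {g, b, a, e}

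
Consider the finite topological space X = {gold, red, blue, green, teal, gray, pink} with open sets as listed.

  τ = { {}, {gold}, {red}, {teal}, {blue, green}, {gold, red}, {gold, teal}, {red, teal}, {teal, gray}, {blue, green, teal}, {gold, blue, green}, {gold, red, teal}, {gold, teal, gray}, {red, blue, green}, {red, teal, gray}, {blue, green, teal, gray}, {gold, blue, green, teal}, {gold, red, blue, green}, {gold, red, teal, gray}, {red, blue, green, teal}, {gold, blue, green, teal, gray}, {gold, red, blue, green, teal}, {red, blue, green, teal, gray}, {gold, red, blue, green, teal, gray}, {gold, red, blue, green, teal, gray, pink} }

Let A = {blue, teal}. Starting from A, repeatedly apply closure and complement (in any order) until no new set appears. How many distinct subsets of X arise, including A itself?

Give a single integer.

12

X∖A={gold, red, green, gray, pink}, int(X∖A)={gold, red}, hence cl(A)={blue, green, teal, gray, pink}
Orbit (k=closure, c=complement):
  1. A     = {blue, teal}
  2. kA    = {blue, green, teal, gray, pink}
  3. cA    = {gold, red, green, gray, pink}
  4. ckA   = {gold, red}
  5. kcA   = {gold, red, blue, green, gray, pink}
  6. kckA  = {gold, red, pink}
  7. ckcA  = {teal}
  8. ckckA = {blue, green, teal, gray}
  9. kckcA = {teal, gray, pink}
  10. ckckcA = {gold, red, blue, green}
  11. kckckcA = {gold, red, blue, green, pink}
  12. ckckckcA = {teal, gray}
(closed under both — stop)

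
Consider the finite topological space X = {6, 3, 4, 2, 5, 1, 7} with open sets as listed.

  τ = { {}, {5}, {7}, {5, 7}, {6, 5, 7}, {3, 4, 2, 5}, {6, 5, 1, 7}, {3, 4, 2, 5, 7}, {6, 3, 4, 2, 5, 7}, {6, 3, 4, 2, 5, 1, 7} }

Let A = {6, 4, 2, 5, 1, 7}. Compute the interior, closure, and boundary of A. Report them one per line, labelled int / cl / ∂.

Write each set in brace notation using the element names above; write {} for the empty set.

interior: largest open inside A is {6, 5, 1, 7} (from {}, {7}, {5}, {5, 7}, {6, 5, 7}, {6, 5, 1, 7})
cl via duality: int({3}) = {}, so X∖{} = {6, 3, 4, 2, 5, 1, 7}
cl∖int = {3, 4, 2}

int(A) = {6, 5, 1, 7}
cl(A)  = {6, 3, 4, 2, 5, 1, 7}
∂A     = {3, 4, 2}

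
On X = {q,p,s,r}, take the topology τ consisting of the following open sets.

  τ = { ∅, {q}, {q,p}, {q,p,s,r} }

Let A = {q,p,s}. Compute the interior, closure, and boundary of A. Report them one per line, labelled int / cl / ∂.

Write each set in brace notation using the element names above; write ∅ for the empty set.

int(A) = {q,p}
cl(A)  = {q,p,s,r}
∂A     = {s,r}

interior: largest open inside A is {q,p} (from ∅, {q}, {q,p})
cl via duality: int({r}) = ∅, so X∖∅ = {q,p,s,r}
cl∖int = {s,r}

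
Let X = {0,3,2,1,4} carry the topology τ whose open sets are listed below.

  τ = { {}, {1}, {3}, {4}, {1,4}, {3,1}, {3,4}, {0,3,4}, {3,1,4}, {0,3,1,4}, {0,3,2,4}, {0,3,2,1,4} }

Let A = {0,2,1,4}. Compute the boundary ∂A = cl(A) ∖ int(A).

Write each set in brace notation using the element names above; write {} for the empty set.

opens ⊆ A: {}, {4}, {1}, {1,4}; union → int = {1,4}
complement {3}; its interior {3}; cl(A) = X∖{3} = {0,2,1,4}
boundary = {0,2,1,4} ∖ {1,4} = {0,2}

{0,2}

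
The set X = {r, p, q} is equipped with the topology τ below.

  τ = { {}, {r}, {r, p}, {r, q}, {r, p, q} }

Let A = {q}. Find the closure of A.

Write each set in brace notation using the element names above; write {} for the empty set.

{q}

X∖A={r, p}, int(X∖A)={r, p}, hence cl(A)={q}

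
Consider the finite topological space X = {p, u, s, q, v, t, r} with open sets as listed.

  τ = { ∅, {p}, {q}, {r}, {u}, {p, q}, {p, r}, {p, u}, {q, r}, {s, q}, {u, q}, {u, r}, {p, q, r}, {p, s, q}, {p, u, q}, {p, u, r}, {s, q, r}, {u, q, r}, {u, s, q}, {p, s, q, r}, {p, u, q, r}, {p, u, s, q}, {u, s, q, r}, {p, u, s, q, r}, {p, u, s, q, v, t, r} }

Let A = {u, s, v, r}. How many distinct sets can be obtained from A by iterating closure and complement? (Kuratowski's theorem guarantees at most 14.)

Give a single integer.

8

complement {p, q, t}; its interior {p, q}; cl(A) = X∖{p, q} = {u, s, v, t, r}
With k = closure, c = complement:
  1. A     = {u, s, v, r}
  2. kA    = {u, s, v, t, r}
  3. cA    = {p, q, t}
  4. ckA   = {p, q}
  5. kcA   = {p, s, q, v, t}
  6. ckcA  = {u, r}
  7. kckcA = {u, v, t, r}
  8. ckckcA = {p, s, q}
k, c of each give nothing new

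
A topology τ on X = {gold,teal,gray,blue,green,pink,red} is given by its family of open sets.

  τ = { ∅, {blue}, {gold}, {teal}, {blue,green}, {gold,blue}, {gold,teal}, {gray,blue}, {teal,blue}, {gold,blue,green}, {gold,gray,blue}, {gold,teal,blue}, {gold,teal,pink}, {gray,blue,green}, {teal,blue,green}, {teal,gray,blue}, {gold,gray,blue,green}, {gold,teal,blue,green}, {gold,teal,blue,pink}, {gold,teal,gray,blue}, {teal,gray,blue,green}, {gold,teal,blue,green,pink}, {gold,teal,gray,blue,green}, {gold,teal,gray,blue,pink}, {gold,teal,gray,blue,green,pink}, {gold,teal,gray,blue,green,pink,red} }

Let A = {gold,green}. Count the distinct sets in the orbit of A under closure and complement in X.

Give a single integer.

8

complement {teal,gray,blue,pink,red}; its interior {teal,gray,blue}; cl(A) = X∖{teal,gray,blue} = {gold,green,pink,red}
With k = closure, c = complement:
  1. A     = {gold,green}
  2. kA    = {gold,green,pink,red}
  3. cA    = {teal,gray,blue,pink,red}
  4. ckA   = {teal,gray,blue}
  5. kcA   = {teal,gray,blue,green,pink,red}
  6. ckcA  = {gold}
  7. kckcA = {gold,pink,red}
  8. ckckcA = {teal,gray,blue,green}
k, c of each give nothing new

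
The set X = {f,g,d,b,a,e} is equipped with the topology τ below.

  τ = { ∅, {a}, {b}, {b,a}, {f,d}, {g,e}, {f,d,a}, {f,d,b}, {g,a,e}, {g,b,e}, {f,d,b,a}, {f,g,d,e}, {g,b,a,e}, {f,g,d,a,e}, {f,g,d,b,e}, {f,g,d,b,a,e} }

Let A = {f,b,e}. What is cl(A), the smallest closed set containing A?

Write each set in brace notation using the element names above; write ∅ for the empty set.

{f,g,d,b,e}

complement {g,d,a}; its interior {a}; cl(A) = X∖{a} = {f,g,d,b,e}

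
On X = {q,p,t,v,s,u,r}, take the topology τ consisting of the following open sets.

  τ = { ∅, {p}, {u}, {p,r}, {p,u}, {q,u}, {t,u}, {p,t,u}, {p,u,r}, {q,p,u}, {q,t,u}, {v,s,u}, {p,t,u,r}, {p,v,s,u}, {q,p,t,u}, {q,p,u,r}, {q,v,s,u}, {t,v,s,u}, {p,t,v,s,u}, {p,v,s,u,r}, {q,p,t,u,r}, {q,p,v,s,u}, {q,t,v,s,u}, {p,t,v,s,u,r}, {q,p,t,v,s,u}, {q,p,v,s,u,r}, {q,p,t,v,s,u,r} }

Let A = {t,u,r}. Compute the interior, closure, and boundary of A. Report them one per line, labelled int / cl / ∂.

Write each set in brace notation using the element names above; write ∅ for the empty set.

U open, U⊆A: ∅, {u}, {t,u}. int(A) = ⋃ = {t,u}
X∖A={q,p,v,s}, int(X∖A)={p}, hence cl(A)={q,t,v,s,u,r}
∂A: remove int from cl → {q,v,s,r}

int(A) = {t,u}
cl(A)  = {q,t,v,s,u,r}
∂A     = {q,v,s,r}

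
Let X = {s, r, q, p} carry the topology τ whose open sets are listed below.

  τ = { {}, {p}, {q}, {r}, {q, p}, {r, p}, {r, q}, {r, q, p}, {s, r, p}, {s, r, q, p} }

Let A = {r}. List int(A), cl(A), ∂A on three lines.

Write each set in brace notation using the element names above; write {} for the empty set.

int(A) = {r}
cl(A)  = {s, r}
∂A     = {s}

U open, U⊆A: {}, {r}. int(A) = ⋃ = {r}
X∖A={s, q, p}, int(X∖A)={q, p}, hence cl(A)={s, r}
∂A: remove int from cl → {s}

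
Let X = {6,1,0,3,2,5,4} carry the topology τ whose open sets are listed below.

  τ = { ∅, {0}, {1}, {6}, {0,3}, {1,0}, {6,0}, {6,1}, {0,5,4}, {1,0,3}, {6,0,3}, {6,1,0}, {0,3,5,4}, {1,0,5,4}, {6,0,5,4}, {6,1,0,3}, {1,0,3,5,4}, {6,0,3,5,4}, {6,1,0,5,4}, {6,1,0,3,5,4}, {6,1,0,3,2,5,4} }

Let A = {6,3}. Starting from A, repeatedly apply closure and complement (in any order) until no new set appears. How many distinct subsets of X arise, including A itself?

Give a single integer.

8

cl via duality: int({1,0,2,5,4}) = {1,0,5,4}, so X∖{1,0,5,4} = {6,3,2}
Write k for closure, c for complement:
  1. A     = {6,3}
  2. kA    = {6,3,2}
  3. cA    = {1,0,2,5,4}
  4. ckA   = {1,0,5,4}
  5. kcA   = {1,0,3,2,5,4}
  6. ckcA  = {6}
  7. kckcA = {6,2}
  8. ckckcA = {1,0,3,5,4}
applying k or c yields no new set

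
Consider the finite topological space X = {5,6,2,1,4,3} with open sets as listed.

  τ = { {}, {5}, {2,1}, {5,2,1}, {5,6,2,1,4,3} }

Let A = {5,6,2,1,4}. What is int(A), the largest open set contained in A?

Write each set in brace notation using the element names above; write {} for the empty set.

{5,2,1}

opens ⊆ A: {}, {5}, {2,1}, {5,2,1}; union → int = {5,2,1}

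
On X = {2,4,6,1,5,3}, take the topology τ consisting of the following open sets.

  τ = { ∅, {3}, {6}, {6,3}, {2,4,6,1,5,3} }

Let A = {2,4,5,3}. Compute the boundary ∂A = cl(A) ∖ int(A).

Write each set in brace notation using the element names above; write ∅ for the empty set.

{2,4,1,5}

U open, U⊆A: ∅, {3}. int(A) = ⋃ = {3}
X∖A={6,1}, int(X∖A)={6}, hence cl(A)={2,4,1,5,3}
∂A: remove int from cl → {2,4,1,5}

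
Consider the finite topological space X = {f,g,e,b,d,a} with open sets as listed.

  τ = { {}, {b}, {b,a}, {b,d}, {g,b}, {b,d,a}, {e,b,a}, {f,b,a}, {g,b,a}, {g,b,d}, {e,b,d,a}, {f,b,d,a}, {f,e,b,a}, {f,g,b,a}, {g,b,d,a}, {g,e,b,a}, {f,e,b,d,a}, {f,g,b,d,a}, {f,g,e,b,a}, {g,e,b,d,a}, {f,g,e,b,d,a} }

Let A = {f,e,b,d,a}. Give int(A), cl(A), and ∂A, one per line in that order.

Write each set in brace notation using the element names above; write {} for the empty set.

int(A) = {f,e,b,d,a}
cl(A)  = {f,g,e,b,d,a}
∂A     = {g}

interior: largest open inside A is {f,e,b,d,a} (from {}, {b}, {b,d}, {b,a}, {f,b,a}, {e,b,a}, {b,d,a}, {e,b,d,a}, {f,e,b,a}, {f,b,d,a}, {f,e,b,d,a})
cl via duality: int({g}) = {}, so X∖{} = {f,g,e,b,d,a}
cl∖int = {g}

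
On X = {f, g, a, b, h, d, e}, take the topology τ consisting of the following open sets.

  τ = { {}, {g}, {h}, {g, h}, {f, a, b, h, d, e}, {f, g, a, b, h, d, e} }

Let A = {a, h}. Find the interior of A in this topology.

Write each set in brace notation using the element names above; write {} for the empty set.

opens ⊆ A: {}, {h}; union → int = {h}

{h}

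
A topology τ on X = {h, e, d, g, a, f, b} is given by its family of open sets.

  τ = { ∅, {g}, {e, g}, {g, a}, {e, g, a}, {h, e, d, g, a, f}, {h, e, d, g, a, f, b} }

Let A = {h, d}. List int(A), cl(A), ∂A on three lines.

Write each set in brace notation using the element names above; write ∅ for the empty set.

int(A) = ∅
cl(A)  = {h, d, f, b}
∂A     = {h, d, f, b}

open subsets of A: ∅; so int(A) = ∅
closure: X∖int(X∖A) = X∖{e, g, a} = {h, d, f, b}
∂A = {h, d, f, b} minus ∅ = {h, d, f, b}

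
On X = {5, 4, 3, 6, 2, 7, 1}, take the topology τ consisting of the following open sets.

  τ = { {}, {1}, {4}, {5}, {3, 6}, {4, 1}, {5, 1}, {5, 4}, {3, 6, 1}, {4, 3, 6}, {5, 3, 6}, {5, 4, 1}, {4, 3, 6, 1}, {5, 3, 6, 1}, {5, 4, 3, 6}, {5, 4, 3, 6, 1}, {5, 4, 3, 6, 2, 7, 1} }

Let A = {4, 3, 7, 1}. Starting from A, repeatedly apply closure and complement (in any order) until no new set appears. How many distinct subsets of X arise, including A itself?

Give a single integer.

complement {5, 6, 2}; its interior {5}; cl(A) = X∖{5} = {4, 3, 6, 2, 7, 1}
With k = closure, c = complement:
  1. A     = {4, 3, 7, 1}
  2. kA    = {4, 3, 6, 2, 7, 1}
  3. cA    = {5, 6, 2}
  4. ckA   = {5}
  5. kcA   = {5, 3, 6, 2, 7}
  6. kckA  = {5, 2, 7}
  7. ckcA  = {4, 1}
  8. ckckA = {4, 3, 6, 1}
  9. kckcA = {4, 2, 7, 1}
  10. ckckcA = {5, 3, 6}
k, c of each give nothing new

10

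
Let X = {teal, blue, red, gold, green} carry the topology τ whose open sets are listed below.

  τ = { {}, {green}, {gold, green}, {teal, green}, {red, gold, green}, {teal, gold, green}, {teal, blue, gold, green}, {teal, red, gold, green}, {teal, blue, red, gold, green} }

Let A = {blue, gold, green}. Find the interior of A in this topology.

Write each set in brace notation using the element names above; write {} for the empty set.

{gold, green}

U open, U⊆A: {}, {green}, {gold, green}. int(A) = ⋃ = {gold, green}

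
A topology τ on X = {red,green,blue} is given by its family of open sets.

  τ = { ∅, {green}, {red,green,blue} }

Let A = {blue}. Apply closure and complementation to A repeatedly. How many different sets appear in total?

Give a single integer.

complement {red,green}; its interior {green}; cl(A) = X∖{green} = {red,blue}
With k = closure, c = complement:
  1. A     = {blue}
  2. kA    = {red,blue}
  3. cA    = {red,green}
  4. ckA   = {green}
  5. kcA   = {red,green,blue}
  6. ckcA  = ∅
k, c of each give nothing new

6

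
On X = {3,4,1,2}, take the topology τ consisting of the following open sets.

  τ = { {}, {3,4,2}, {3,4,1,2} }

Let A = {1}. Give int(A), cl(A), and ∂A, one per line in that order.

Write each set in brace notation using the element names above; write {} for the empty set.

int(A) = {}
cl(A)  = {1}
∂A     = {1}

U open, U⊆A: {}. int(A) = ⋃ = {}
X∖A={3,4,2}, int(X∖A)={3,4,2}, hence cl(A)={1}
∂A: remove int from cl → {1}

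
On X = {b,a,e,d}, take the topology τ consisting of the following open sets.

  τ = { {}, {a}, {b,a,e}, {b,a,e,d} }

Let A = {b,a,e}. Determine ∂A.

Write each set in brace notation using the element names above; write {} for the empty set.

{d}

U open, U⊆A: {}, {a}, {b,a,e}. int(A) = ⋃ = {b,a,e}
X∖A={d}, int(X∖A)={}, hence cl(A)={b,a,e,d}
∂A: remove int from cl → {d}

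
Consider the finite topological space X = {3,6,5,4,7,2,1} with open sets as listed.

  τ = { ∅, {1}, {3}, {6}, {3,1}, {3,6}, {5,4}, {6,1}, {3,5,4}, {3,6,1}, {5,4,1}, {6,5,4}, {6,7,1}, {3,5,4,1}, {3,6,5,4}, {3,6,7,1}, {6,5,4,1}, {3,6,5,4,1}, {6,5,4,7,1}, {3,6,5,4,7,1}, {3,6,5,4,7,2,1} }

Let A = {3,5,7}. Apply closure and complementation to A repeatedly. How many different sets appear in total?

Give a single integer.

X∖A={6,4,2,1}, int(X∖A)={6,1}, hence cl(A)={3,5,4,7,2}
Orbit (k=closure, c=complement):
  1. A     = {3,5,7}
  2. kA    = {3,5,4,7,2}
  3. cA    = {6,4,2,1}
  4. ckA   = {6,1}
  5. kcA   = {6,5,4,7,2,1}
  6. kckA  = {6,7,2,1}
  7. ckcA  = {3}
  8. ckckA = {3,5,4}
  9. kckcA = {3,2}
  10. kckckA = {3,5,4,2}
  11. ckckcA = {6,5,4,7,1}
  12. ckckckA = {6,7,1}
(closed under both — stop)

12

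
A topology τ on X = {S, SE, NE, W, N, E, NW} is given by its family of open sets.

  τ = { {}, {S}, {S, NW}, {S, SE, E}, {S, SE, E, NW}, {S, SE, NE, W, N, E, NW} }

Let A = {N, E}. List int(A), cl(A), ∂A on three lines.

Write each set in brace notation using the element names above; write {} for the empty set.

interior: largest open inside A is {} (from {})
cl via duality: int({S, SE, NE, W, NW}) = {S, NW}, so X∖{S, NW} = {SE, NE, W, N, E}
cl∖int = {SE, NE, W, N, E}

int(A) = {}
cl(A)  = {SE, NE, W, N, E}
∂A     = {SE, NE, W, N, E}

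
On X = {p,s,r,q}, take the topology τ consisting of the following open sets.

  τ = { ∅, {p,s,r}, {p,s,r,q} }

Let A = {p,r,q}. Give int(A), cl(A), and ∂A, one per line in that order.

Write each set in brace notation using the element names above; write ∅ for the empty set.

int(A) = ∅
cl(A)  = {p,s,r,q}
∂A     = {p,s,r,q}

U open, U⊆A: ∅. int(A) = ⋃ = ∅
X∖A={s}, int(X∖A)=∅, hence cl(A)={p,s,r,q}
∂A: remove int from cl → {p,s,r,q}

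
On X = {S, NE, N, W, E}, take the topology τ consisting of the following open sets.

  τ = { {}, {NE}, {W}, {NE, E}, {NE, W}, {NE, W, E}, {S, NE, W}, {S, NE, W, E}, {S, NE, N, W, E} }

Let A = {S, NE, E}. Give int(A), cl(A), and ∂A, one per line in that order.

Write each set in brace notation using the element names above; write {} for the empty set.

interior: largest open inside A is {NE, E} (from {}, {NE}, {NE, E})
cl via duality: int({N, W}) = {W}, so X∖{W} = {S, NE, N, E}
cl∖int = {S, N}

int(A) = {NE, E}
cl(A)  = {S, NE, N, E}
∂A     = {S, N}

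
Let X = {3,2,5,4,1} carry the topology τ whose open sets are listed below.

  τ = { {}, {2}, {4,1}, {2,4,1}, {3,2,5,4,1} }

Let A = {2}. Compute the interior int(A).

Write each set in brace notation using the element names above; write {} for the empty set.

opens ⊆ A: {}, {2}; union → int = {2}

{2}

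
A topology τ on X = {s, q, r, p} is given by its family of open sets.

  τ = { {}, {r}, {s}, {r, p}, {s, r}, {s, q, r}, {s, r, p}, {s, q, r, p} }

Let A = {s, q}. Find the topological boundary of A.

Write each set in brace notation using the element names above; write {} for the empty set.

opens ⊆ A: {}, {s}; union → int = {s}
complement {r, p}; its interior {r, p}; cl(A) = X∖{r, p} = {s, q}
boundary = {s, q} ∖ {s} = {q}

{q}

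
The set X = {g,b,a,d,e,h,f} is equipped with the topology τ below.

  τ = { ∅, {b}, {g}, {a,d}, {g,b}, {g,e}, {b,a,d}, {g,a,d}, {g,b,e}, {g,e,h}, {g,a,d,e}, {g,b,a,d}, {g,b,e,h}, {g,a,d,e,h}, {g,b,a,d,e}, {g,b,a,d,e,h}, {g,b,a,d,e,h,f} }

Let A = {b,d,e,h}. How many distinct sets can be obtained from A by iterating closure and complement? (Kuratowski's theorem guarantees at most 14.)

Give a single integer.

12

cl via duality: int({g,a,f}) = {g}, so X∖{g} = {b,a,d,e,h,f}
Write k for closure, c for complement:
  1. A     = {b,d,e,h}
  2. kA    = {b,a,d,e,h,f}
  3. cA    = {g,a,f}
  4. ckA   = {g}
  5. kcA   = {g,a,d,e,h,f}
  6. kckA  = {g,e,h,f}
  7. ckcA  = {b}
  8. ckckA = {b,a,d}
  9. kckcA = {b,f}
  10. kckckA = {b,a,d,f}
  11. ckckcA = {g,a,d,e,h}
  12. ckckckA = {g,e,h}
applying k or c yields no new set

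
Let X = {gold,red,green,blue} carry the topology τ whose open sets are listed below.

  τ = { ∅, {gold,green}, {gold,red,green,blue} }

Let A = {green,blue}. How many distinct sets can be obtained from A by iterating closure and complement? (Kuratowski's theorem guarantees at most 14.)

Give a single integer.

cl via duality: int({gold,red}) = ∅, so X∖∅ = {gold,red,green,blue}
Write k for closure, c for complement:
  1. A     = {green,blue}
  2. kA    = {gold,red,green,blue}
  3. cA    = {gold,red}
  4. ckA   = ∅
applying k or c yields no new set

4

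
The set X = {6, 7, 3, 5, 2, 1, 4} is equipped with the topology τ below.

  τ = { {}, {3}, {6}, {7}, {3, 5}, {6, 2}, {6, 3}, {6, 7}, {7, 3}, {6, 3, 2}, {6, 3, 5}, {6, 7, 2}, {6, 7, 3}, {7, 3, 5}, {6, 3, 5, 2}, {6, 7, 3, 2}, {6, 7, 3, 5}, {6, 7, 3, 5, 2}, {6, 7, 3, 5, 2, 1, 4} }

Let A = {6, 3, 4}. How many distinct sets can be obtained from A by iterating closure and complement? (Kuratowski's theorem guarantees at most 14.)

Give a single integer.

8

X∖A={7, 5, 2, 1}, int(X∖A)={7}, hence cl(A)={6, 3, 5, 2, 1, 4}
Orbit (k=closure, c=complement):
  1. A     = {6, 3, 4}
  2. kA    = {6, 3, 5, 2, 1, 4}
  3. cA    = {7, 5, 2, 1}
  4. ckA   = {7}
  5. kcA   = {7, 5, 2, 1, 4}
  6. kckA  = {7, 1, 4}
  7. ckcA  = {6, 3}
  8. ckckA = {6, 3, 5, 2}
(closed under both — stop)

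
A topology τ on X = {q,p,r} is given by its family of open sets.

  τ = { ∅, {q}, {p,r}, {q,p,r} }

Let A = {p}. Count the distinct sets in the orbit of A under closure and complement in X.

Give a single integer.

6

cl via duality: int({q,r}) = {q}, so X∖{q} = {p,r}
Write k for closure, c for complement:
  1. A     = {p}
  2. kA    = {p,r}
  3. cA    = {q,r}
  4. ckA   = {q}
  5. kcA   = {q,p,r}
  6. ckcA  = ∅
applying k or c yields no new set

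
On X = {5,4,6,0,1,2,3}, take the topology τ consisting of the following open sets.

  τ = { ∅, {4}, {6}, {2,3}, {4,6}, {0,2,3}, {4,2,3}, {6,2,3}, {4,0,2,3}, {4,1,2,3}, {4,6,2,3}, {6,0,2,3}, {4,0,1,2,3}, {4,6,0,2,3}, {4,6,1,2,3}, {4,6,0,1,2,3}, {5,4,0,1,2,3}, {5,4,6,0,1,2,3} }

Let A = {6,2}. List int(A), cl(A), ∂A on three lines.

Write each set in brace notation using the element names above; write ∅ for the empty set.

U open, U⊆A: ∅, {6}. int(A) = ⋃ = {6}
X∖A={5,4,0,1,3}, int(X∖A)={4}, hence cl(A)={5,6,0,1,2,3}
∂A: remove int from cl → {5,0,1,2,3}

int(A) = {6}
cl(A)  = {5,6,0,1,2,3}
∂A     = {5,0,1,2,3}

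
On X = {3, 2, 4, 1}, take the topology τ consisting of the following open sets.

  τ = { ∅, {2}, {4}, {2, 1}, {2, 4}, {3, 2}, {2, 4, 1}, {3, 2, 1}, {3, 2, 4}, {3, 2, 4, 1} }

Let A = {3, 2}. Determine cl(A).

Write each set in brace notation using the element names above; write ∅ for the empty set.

cl via duality: int({4, 1}) = {4}, so X∖{4} = {3, 2, 1}

{3, 2, 1}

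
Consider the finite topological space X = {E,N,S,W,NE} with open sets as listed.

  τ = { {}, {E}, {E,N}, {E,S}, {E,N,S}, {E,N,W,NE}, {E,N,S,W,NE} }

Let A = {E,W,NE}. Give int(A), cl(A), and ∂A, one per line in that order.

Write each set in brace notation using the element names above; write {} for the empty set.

int(A) = {E}
cl(A)  = {E,N,S,W,NE}
∂A     = {N,S,W,NE}

interior: largest open inside A is {E} (from {}, {E})
cl via duality: int({N,S}) = {}, so X∖{} = {E,N,S,W,NE}
cl∖int = {N,S,W,NE}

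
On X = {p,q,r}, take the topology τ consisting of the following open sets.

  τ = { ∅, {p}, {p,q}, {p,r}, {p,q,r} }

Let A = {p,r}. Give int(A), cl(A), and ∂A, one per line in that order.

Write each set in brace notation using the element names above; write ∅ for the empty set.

open subsets of A: ∅, {p}, {p,r}; so int(A) = {p,r}
closure: X∖int(X∖A) = X∖∅ = {p,q,r}
∂A = {p,q,r} minus {p,r} = {q}

int(A) = {p,r}
cl(A)  = {p,q,r}
∂A     = {q}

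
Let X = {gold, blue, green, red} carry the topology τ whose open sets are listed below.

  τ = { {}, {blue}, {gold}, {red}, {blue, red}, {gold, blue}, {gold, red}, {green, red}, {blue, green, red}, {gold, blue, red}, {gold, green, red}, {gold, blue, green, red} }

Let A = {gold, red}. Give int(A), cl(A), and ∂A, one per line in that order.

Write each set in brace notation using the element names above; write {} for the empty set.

open subsets of A: {}, {red}, {gold}, {gold, red}; so int(A) = {gold, red}
closure: X∖int(X∖A) = X∖{blue} = {gold, green, red}
∂A = {gold, green, red} minus {gold, red} = {green}

int(A) = {gold, red}
cl(A)  = {gold, green, red}
∂A     = {green}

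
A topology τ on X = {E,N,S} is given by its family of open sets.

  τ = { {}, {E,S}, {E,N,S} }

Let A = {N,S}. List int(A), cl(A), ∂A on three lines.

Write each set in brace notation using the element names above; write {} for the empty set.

int(A) = {}
cl(A)  = {E,N,S}
∂A     = {E,N,S}

interior: largest open inside A is {} (from {})
cl via duality: int({E}) = {}, so X∖{} = {E,N,S}
cl∖int = {E,N,S}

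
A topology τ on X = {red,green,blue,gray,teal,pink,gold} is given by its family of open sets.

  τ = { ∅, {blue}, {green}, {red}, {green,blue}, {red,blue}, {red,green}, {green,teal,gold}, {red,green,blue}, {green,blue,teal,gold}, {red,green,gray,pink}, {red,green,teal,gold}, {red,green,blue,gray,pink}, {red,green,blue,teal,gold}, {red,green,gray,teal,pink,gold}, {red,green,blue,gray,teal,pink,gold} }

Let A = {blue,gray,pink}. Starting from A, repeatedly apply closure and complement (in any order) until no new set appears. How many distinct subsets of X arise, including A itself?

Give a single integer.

4

complement {red,green,teal,gold}; its interior {red,green,teal,gold}; cl(A) = X∖{red,green,teal,gold} = {blue,gray,pink}
With k = closure, c = complement:
  1. A     = {blue,gray,pink}
  2. cA    = {red,green,teal,gold}
  3. kcA   = {red,green,gray,teal,pink,gold}
  4. ckcA  = {blue}
k, c of each give nothing new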